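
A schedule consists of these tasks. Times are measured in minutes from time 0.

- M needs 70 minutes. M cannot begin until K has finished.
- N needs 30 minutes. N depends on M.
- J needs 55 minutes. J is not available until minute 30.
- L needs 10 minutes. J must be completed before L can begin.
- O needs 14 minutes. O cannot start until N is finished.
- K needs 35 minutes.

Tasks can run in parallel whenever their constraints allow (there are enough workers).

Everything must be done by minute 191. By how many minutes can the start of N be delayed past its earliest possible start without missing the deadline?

K has no prerequisites, so it starts at minute 0 and finishes at minute 35.
M waits on K (finishes minute 35), so it starts at minute 35 and finishes at 35 + 70 = minute 105.
N cannot begin until M (finishes minute 105). It runs from minute 105 to 105 + 30 = minute 135.

Working backward from the deadline:
O must finish by minute 191; it takes 14 minutes, so it must start by 191 − 14 = minute 177.
N has to be done before O (must start by minute 177). That means finishing by minute 177, i.e. starting by 177 − 30 = minute 147.
So N can start as early as minute 105 and as late as minute 147, giving 147 − 105 = 42 minutes of slack.

42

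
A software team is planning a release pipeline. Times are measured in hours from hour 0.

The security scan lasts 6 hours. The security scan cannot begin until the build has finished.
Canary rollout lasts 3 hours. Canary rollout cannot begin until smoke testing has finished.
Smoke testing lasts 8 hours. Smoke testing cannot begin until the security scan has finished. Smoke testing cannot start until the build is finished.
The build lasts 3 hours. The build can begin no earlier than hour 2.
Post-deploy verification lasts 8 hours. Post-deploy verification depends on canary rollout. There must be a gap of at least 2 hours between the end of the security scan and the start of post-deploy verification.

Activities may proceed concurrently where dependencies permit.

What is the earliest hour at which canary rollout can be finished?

The build waits on its own release at hour 2, so it starts at hour 2 and finishes at 2 + 3 = hour 5.
After the build (finishes hour 5), the security scan can start at hour 5 and finishes at hour 11.
Smoke testing cannot start until the security scan (finishes hour 11); the build (finishes hour 5). The controlling bound is hour 11, so smoke testing finishes at 11 + 8 = hour 19.
Canary rollout cannot begin until smoke testing (finishes hour 19). It runs from hour 19 to 19 + 3 = hour 22.

22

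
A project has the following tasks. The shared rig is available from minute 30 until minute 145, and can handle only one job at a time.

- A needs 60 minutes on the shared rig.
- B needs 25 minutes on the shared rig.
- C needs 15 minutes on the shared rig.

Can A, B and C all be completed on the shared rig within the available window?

Yes

The shared rig window is 145 − 30 = 115 minutes.
Running back to back, the jobs need 60 + 25 + 15 = 100 minutes on the shared rig.
Since 100 ≤ 115, they fit within the window.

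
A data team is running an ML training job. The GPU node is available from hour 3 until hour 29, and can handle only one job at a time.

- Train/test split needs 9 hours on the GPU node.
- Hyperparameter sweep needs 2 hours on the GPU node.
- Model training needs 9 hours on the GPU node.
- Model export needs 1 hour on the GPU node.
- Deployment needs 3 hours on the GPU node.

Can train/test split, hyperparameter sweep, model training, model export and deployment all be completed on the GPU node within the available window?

The GPU node window is 29 − 3 = 26 hours.
Running back to back, the jobs need 9 + 2 + 9 + 1 + 3 = 24 hours on the GPU node.
Since 24 ≤ 26, they fit within the window.

Yes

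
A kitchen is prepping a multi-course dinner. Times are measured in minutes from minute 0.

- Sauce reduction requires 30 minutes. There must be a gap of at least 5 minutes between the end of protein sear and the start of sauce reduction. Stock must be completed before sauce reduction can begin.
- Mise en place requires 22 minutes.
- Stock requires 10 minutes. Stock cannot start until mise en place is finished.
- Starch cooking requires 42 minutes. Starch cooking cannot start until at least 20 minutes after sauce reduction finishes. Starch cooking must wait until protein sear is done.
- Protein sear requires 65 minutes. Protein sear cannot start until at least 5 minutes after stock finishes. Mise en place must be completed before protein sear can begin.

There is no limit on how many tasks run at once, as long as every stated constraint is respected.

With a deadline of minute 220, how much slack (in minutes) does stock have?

21

Mise en place has no prerequisites, so it starts at minute 0 and finishes at minute 22.
After mise en place (finishes minute 22), stock can start at minute 22 and finishes at minute 32.

Working backward from the deadline:
Starch cooking must finish by minute 220; it takes 42 minutes, so it must start by 220 − 42 = minute 178.
Sauce reduction feeds into starch cooking (must start by minute 178, minus 20-minute gap → minute 158); so sauce reduction must finish by minute 158 and therefore start by minute 128.
Protein sear has several dependents: sauce reduction (must start by minute 128, minus 5-minute gap → minute 123); starch cooking (must start by minute 178). The earliest of those limits is minute 123, so protein sear must start by 123 − 65 = minute 58.
Stock feeds protein sear (must start by minute 58, minus 5-minute gap → minute 53); sauce reduction (must start by minute 128). Taking the minimum, stock must finish by minute 53 and start by 53 − 10 = minute 43.
So stock can start as early as minute 22 and as late as minute 43, giving 43 − 22 = 21 minutes of slack.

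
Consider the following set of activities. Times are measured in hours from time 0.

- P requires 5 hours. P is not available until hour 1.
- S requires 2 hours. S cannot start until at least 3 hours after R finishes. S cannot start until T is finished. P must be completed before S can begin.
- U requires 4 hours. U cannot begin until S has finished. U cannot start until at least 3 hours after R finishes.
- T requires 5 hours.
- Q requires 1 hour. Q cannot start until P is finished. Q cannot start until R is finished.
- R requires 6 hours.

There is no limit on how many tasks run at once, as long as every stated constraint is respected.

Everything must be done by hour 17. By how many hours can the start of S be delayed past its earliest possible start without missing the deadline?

2

T has no prerequisites, so it starts at hour 0 and finishes at hour 5.
Nothing blocks R, so it runs from hour 0 to hour 6.
P waits on its own release at hour 1, so it starts at hour 1 and finishes at 1 + 5 = hour 6.
For S: R (finishes hour 6, plus 3-hour gap → hour 9); T (finishes hour 5); P (finishes hour 6). Taking the maximum gives a start of hour 9, and it finishes at 9 + 2 = hour 11.

Working backward from the deadline:
U has no dependents, so it just needs to finish by hour 17. Starting by 17 − 4 = hour 13 achieves that.
S feeds into U (must start by hour 13); so S must finish by hour 13 and therefore start by hour 11.
So S can start as early as hour 9 and as late as hour 11, giving 11 − 9 = 2 hours of slack.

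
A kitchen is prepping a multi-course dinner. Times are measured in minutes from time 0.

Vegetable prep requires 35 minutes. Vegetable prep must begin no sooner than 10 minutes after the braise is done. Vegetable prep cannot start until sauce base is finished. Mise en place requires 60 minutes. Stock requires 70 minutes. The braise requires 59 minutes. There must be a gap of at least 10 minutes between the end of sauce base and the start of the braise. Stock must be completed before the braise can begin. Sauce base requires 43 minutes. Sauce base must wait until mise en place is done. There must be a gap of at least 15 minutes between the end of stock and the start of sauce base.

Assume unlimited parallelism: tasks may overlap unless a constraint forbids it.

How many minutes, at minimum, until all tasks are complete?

Stock has no prerequisites, so it starts at minute 0 and finishes at minute 70.
Nothing blocks mise en place, so it runs from minute 0 to minute 60.
For sauce base: mise en place (finishes minute 60); stock (finishes minute 70, plus 15-minute gap → minute 85). Taking the maximum gives a start of minute 85, and it finishes at 85 + 43 = minute 128.
The braise cannot start until sauce base (finishes minute 128, plus 10-minute gap → minute 138); stock (finishes minute 70). The controlling bound is minute 138, so the braise finishes at 138 + 59 = minute 197.
For vegetable prep: the braise (finishes minute 197, plus 10-minute gap → minute 207); sauce base (finishes minute 128). Taking the maximum gives a start of minute 207, and it finishes at 207 + 35 = minute 242.
All tasks are finished once the last one completes. Finish times: Mise en place at 60, Stock at 70, Sauce base at 128, The braise at 197, Vegetable prep at 242. The latest is minute 242.

242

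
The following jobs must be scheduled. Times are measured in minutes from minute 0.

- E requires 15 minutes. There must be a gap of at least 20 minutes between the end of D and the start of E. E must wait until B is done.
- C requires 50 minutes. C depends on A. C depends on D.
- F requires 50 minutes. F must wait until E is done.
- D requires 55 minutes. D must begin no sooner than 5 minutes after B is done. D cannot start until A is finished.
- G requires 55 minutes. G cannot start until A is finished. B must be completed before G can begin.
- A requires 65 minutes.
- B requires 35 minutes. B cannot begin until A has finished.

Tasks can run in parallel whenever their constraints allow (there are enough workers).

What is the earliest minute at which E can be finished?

A can start immediately at minute 0; it finishes at minute 65.
B cannot begin until A (finishes minute 65). It runs from minute 65 to 65 + 35 = minute 100.
D cannot start until B (finishes minute 100, plus 5-minute gap → minute 105); A (finishes minute 65). The controlling bound is minute 105, so D finishes at 105 + 55 = minute 160.
E has to wait for D (finishes minute 160, plus 20-minute gap → minute 180); B (finishes minute 100). The latest of these is minute 180, so E runs minute 180 to 180 + 15 = minute 195.

195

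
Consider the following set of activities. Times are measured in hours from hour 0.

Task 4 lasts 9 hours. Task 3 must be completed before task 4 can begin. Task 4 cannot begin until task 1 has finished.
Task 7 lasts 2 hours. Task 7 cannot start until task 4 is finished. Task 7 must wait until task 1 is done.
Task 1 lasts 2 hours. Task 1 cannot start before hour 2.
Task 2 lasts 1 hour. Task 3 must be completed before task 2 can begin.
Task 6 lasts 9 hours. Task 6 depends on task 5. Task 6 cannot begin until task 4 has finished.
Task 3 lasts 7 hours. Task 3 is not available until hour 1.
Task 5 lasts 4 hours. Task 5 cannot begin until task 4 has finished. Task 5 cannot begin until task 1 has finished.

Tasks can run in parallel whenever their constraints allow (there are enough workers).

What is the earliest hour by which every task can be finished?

Task 3 waits on its own release at hour 1, so it starts at hour 1 and finishes at 1 + 7 = hour 8.
Task 2 cannot begin until task 3 (finishes hour 8). It runs from hour 8 to 8 + 1 = hour 9.
After its own release at hour 2, task 1 can start at hour 2 and finishes at hour 4.
Task 4 needs all of task 3 (finishes hour 8); task 1 (finishes hour 4). That puts its earliest start at hour 8; it finishes at 8 + 9 = hour 17.
Task 7 needs all of task 4 (finishes hour 17); task 1 (finishes hour 4). That puts its earliest start at hour 17; it finishes at 17 + 2 = hour 19.
Task 5 cannot start until task 4 (finishes hour 17); task 1 (finishes hour 4). The controlling bound is hour 17, so task 5 finishes at 17 + 4 = hour 21.
Task 6 needs all of task 5 (finishes hour 21); task 4 (finishes hour 17). That puts its earliest start at hour 21; it finishes at 21 + 9 = hour 30.
All tasks are finished once the last one completes. Finish times: Task 1 at 4, Task 2 at 9, Task 3 at 8, Task 4 at 17, Task 5 at 21, Task 6 at 30, Task 7 at 19. The latest is hour 30.

30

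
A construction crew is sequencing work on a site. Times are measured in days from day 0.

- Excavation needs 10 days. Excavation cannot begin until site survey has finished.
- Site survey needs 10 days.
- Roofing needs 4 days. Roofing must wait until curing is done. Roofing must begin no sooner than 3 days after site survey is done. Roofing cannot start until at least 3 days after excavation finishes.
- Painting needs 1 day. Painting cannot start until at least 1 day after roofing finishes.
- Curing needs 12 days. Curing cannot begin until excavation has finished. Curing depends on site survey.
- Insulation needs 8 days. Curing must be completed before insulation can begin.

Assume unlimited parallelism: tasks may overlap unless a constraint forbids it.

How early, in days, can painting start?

37

Site survey has no prerequisites, so it starts at day 0 and finishes at day 10.
After site survey (finishes day 10), excavation can start at day 10 and finishes at day 20.
Curing needs all of excavation (finishes day 20); site survey (finishes day 10). That puts its earliest start at day 20; it finishes at 20 + 12 = day 32.
Roofing has to wait for curing (finishes day 32); site survey (finishes day 10, plus 3-day gap → day 13); excavation (finishes day 20, plus 3-day gap → day 23). The latest of these is day 32, so roofing runs day 32 to 32 + 4 = day 36.
Painting waits on roofing (finishes day 36, plus 1-day gap → day 37), so the earliest it can start is day 37.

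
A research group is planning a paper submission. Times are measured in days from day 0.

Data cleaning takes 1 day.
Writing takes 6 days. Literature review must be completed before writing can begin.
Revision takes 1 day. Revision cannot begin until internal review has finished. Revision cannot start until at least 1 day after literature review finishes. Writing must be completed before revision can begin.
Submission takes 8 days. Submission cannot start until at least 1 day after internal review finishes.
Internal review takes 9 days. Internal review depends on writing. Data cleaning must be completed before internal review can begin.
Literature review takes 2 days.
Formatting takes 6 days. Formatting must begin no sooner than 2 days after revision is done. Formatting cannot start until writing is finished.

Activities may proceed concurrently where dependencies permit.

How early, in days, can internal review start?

8

Data cleaning has no prerequisites, so it starts at day 0 and finishes at day 1.
Literature review can start immediately at day 0; it finishes at day 2.
Writing waits on literature review (finishes day 2), so it starts at day 2 and finishes at 2 + 6 = day 8.
Internal review waits on writing (finishes day 8); data cleaning (finishes day 1). The latest of these is day 8, which is the earliest internal review can start.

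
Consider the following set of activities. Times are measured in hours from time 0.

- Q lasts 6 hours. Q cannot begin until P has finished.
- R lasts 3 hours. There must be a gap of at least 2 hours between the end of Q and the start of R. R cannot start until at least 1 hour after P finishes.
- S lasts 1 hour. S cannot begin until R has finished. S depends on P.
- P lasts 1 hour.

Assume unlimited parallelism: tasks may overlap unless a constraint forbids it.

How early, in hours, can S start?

12

P has no prerequisites, so it starts at hour 0 and finishes at hour 1.
Q cannot begin until P (finishes hour 1). It runs from hour 1 to 1 + 6 = hour 7.
R cannot start until Q (finishes hour 7, plus 2-hour gap → hour 9); P (finishes hour 1, plus 1-hour gap → hour 2). The controlling bound is hour 9, so R finishes at 9 + 3 = hour 12.
S waits on R (finishes hour 12); P (finishes hour 1). The latest of these is hour 12, which is the earliest S can start.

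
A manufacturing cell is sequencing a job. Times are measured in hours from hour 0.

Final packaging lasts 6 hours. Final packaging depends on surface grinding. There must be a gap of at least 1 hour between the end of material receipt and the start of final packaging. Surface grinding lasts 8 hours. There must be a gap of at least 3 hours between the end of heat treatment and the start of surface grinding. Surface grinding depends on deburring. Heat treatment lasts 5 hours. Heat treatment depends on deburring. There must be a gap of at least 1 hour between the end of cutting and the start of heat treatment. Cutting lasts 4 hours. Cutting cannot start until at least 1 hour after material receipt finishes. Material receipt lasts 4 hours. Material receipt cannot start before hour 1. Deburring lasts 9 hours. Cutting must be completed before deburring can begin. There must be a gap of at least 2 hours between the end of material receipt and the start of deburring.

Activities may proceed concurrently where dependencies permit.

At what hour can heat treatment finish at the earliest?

24

Material receipt cannot begin until its own release at hour 1. It runs from hour 1 to 1 + 4 = hour 5.
Cutting waits on material receipt (finishes hour 5, plus 1-hour gap → hour 6), so it starts at hour 6 and finishes at 6 + 4 = hour 10.
Deburring cannot start until cutting (finishes hour 10); material receipt (finishes hour 5, plus 2-hour gap → hour 7). The controlling bound is hour 10, so deburring finishes at 10 + 9 = hour 19.
Heat treatment needs all of deburring (finishes hour 19); cutting (finishes hour 10, plus 1-hour gap → hour 11). That puts its earliest start at hour 19; it finishes at 19 + 5 = hour 24.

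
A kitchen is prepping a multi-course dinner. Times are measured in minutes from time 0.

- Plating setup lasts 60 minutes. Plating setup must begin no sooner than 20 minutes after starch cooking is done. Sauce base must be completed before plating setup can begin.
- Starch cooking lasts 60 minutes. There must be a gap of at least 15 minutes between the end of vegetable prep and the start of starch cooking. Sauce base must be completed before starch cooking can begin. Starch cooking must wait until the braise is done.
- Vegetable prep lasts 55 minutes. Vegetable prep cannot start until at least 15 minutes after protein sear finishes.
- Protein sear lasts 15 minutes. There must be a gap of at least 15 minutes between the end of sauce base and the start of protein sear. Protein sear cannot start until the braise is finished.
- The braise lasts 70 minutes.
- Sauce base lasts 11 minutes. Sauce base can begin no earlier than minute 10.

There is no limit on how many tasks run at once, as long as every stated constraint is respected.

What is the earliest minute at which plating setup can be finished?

310

Nothing blocks the braise, so it runs from minute 0 to minute 70.
Sauce base cannot begin until its own release at minute 10. It runs from minute 10 to 10 + 11 = minute 21.
For protein sear: sauce base (finishes minute 21, plus 15-minute gap → minute 36); the braise (finishes minute 70). Taking the maximum gives a start of minute 70, and it finishes at 70 + 15 = minute 85.
Vegetable prep cannot begin until protein sear (finishes minute 85, plus 15-minute gap → minute 100). It runs from minute 100 to 100 + 55 = minute 155.
Starch cooking needs all of vegetable prep (finishes minute 155, plus 15-minute gap → minute 170); sauce base (finishes minute 21); the braise (finishes minute 70). That puts its earliest start at minute 170; it finishes at 170 + 60 = minute 230.
Plating setup has to wait for starch cooking (finishes minute 230, plus 20-minute gap → minute 250); sauce base (finishes minute 21). The latest of these is minute 250, so plating setup runs minute 250 to 250 + 60 = minute 310.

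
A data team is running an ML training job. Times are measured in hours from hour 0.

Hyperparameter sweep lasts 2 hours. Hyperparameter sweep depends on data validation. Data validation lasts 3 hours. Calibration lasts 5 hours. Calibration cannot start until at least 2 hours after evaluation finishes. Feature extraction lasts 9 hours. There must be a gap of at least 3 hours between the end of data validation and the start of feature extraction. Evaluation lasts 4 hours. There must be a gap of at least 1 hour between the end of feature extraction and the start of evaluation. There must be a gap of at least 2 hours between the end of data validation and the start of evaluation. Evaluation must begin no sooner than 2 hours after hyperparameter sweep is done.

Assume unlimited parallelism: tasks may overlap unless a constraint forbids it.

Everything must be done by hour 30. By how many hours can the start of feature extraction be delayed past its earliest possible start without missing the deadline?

Data validation can start immediately at hour 0; it finishes at hour 3.
Feature extraction cannot begin until data validation (finishes hour 3, plus 3-hour gap → hour 6). It runs from hour 6 to 6 + 9 = hour 15.

Working backward from the deadline:
Calibration must finish by hour 30; it takes 5 hours, so it must start by 30 − 5 = hour 25.
Since calibration (must start by hour 25, minus 2-hour gap → hour 23) depends on it, evaluation must finish by hour 23. Backing off its 4-hour duration gives a latest start of hour 19.
Feature extraction must finish before evaluation (must start by hour 19, minus 1-hour gap → hour 18). With a 9-hour duration, feature extraction must start by 18 − 9 = hour 9.
So feature extraction can start as early as hour 6 and as late as hour 9, giving 9 − 6 = 3 hours of slack.

3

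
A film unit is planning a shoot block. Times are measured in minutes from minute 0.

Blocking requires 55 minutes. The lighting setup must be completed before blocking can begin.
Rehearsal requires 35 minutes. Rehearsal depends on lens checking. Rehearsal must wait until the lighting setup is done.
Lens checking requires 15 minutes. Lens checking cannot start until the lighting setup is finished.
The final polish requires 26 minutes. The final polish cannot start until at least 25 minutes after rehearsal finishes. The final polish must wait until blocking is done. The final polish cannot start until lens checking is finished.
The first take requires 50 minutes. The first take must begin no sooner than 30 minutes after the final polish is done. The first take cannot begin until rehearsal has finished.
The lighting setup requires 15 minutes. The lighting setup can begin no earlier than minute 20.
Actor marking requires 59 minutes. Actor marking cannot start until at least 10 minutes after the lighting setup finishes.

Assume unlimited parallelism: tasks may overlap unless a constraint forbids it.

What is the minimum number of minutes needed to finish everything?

The lighting setup cannot begin until its own release at minute 20. It runs from minute 20 to 20 + 15 = minute 35.
Actor marking waits on the lighting setup (finishes minute 35, plus 10-minute gap → minute 45), so it starts at minute 45 and finishes at 45 + 59 = minute 104.
Blocking waits on the lighting setup (finishes minute 35), so it starts at minute 35 and finishes at 35 + 55 = minute 90.
After the lighting setup (finishes minute 35), lens checking can start at minute 35 and finishes at minute 50.
Rehearsal cannot start until lens checking (finishes minute 50); the lighting setup (finishes minute 35). The controlling bound is minute 50, so rehearsal finishes at 50 + 35 = minute 85.
The final polish cannot start until rehearsal (finishes minute 85, plus 25-minute gap → minute 110); blocking (finishes minute 90); lens checking (finishes minute 50). The controlling bound is minute 110, so the final polish finishes at 110 + 26 = minute 136.
The first take needs all of the final polish (finishes minute 136, plus 30-minute gap → minute 166); rehearsal (finishes minute 85). That puts its earliest start at minute 166; it finishes at 166 + 50 = minute 216.
All tasks are finished once the last one completes. Finish times: The lighting setup at 35, Lens checking at 50, Blocking at 90, Actor marking at 104, Rehearsal at 85, The final polish at 136, The first take at 216. The latest is minute 216.

216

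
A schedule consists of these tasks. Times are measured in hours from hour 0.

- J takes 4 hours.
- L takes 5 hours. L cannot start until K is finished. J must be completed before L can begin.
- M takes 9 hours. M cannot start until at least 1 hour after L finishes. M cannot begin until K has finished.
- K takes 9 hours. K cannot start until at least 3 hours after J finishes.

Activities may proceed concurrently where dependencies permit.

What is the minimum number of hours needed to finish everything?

31

Nothing blocks J, so it runs from hour 0 to hour 4.
After J (finishes hour 4, plus 3-hour gap → hour 7), K can start at hour 7 and finishes at hour 16.
For L: K (finishes hour 16); J (finishes hour 4). Taking the maximum gives a start of hour 16, and it finishes at 16 + 5 = hour 21.
For M: L (finishes hour 21, plus 1-hour gap → hour 22); K (finishes hour 16). Taking the maximum gives a start of hour 22, and it finishes at 22 + 9 = hour 31.
All tasks are finished once the last one completes. Finish times: J at 4, K at 16, L at 21, M at 31. The latest is hour 31.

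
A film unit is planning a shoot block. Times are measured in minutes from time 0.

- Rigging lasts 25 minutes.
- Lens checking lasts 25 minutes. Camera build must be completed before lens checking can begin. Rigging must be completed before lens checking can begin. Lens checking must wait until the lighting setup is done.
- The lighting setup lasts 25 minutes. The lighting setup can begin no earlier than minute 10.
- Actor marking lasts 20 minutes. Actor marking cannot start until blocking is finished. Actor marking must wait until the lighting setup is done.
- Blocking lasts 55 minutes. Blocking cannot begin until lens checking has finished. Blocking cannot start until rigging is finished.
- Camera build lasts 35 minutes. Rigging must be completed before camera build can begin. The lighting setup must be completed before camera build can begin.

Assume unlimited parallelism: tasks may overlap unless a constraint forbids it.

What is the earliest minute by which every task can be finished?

170

The lighting setup cannot begin until its own release at minute 10. It runs from minute 10 to 10 + 25 = minute 35.
Nothing blocks rigging, so it runs from minute 0 to minute 25.
Camera build has to wait for rigging (finishes minute 25); the lighting setup (finishes minute 35). The latest of these is minute 35, so camera build runs minute 35 to 35 + 35 = minute 70.
Lens checking needs all of camera build (finishes minute 70); rigging (finishes minute 25); the lighting setup (finishes minute 35). That puts its earliest start at minute 70; it finishes at 70 + 25 = minute 95.
Blocking cannot start until lens checking (finishes minute 95); rigging (finishes minute 25). The controlling bound is minute 95, so blocking finishes at 95 + 55 = minute 150.
For actor marking: blocking (finishes minute 150); the lighting setup (finishes minute 35). Taking the maximum gives a start of minute 150, and it finishes at 150 + 20 = minute 170.
All tasks are finished once the last one completes. Finish times: Rigging at 25, The lighting setup at 35, Camera build at 70, Lens checking at 95, Blocking at 150, Actor marking at 170. The latest is minute 170.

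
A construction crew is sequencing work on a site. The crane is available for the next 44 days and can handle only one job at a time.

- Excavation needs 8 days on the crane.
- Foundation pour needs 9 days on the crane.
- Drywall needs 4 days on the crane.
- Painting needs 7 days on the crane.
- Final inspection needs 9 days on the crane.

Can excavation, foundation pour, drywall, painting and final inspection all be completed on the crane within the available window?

Yes

Running back to back, the jobs need 8 + 9 + 4 + 7 + 9 = 37 days on the crane.
Since 37 ≤ 44, they fit within the window.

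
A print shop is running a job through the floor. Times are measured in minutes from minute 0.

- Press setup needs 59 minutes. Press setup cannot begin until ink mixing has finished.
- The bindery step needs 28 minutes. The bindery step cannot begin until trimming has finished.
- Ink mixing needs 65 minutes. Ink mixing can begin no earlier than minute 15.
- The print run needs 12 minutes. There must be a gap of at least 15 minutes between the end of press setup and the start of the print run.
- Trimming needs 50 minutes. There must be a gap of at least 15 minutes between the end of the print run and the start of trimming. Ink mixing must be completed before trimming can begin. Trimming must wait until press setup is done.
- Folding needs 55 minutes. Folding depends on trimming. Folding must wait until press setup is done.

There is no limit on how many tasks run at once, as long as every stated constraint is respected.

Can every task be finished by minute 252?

Ink mixing waits on its own release at minute 15, so it starts at minute 15 and finishes at 15 + 65 = minute 80.
After ink mixing (finishes minute 80), press setup can start at minute 80 and finishes at minute 139.
After press setup (finishes minute 139, plus 15-minute gap → minute 154), the print run can start at minute 154 and finishes at minute 166.
Trimming needs all of the print run (finishes minute 166, plus 15-minute gap → minute 181); ink mixing (finishes minute 80); press setup (finishes minute 139). That puts its earliest start at minute 181; it finishes at 181 + 50 = minute 231.
The bindery step waits on trimming (finishes minute 231), so it starts at minute 231 and finishes at 231 + 28 = minute 259.
Folding has to wait for trimming (finishes minute 231); press setup (finishes minute 139). The latest of these is minute 231, so folding runs minute 231 to 231 + 55 = minute 286.
The earliest everything can be done is minute 286, which is after the deadline of 252, so it is not possible.

No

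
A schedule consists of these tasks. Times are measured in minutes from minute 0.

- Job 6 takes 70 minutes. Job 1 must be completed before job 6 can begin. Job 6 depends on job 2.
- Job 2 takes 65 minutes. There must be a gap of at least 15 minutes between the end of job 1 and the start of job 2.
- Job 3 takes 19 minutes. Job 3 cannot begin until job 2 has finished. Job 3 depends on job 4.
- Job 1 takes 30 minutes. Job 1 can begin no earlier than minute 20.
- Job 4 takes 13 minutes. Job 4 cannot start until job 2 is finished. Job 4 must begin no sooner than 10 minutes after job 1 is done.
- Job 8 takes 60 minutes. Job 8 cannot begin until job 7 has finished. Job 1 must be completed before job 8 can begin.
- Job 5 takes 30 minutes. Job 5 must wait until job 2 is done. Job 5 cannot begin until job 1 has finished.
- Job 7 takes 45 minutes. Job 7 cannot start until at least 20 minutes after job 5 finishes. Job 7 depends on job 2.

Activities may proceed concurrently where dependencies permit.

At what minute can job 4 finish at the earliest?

After its own release at minute 20, job 1 can start at minute 20 and finishes at minute 50.
Job 2 waits on job 1 (finishes minute 50, plus 15-minute gap → minute 65), so it starts at minute 65 and finishes at 65 + 65 = minute 130.
For job 4: job 2 (finishes minute 130); job 1 (finishes minute 50, plus 10-minute gap → minute 60). Taking the maximum gives a start of minute 130, and it finishes at 130 + 13 = minute 143.

143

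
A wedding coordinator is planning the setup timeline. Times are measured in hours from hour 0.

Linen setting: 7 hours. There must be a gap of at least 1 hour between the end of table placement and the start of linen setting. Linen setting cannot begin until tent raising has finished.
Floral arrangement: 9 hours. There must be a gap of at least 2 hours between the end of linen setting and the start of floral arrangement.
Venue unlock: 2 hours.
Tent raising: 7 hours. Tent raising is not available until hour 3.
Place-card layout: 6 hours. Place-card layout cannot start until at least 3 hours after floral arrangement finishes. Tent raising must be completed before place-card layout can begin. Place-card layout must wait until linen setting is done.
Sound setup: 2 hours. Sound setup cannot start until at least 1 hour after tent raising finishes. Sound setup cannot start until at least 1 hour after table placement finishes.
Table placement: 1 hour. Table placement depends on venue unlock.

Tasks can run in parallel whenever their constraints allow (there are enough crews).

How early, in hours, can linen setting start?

After its own release at hour 3, tent raising can start at hour 3 and finishes at hour 10.
Venue unlock can start immediately at hour 0; it finishes at hour 2.
Table placement waits on venue unlock (finishes hour 2), so it starts at hour 2 and finishes at 2 + 1 = hour 3.
Linen setting waits on table placement (finishes hour 3, plus 1-hour gap → hour 4); tent raising (finishes hour 10). The latest of these is hour 10, which is the earliest linen setting can start.

10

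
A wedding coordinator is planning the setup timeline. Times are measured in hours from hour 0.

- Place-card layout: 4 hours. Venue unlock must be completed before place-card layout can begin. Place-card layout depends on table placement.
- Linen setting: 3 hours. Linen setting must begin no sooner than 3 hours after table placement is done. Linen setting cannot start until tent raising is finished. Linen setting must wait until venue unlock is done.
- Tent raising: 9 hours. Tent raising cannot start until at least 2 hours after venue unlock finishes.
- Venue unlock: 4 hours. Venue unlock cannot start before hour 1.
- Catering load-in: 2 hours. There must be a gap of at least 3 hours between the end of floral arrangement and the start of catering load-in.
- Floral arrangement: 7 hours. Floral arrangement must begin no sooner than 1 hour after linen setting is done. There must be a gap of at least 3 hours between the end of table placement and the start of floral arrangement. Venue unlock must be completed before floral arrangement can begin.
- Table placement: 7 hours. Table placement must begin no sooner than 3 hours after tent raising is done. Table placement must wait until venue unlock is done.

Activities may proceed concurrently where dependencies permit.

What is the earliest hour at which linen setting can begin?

After its own release at hour 1, venue unlock can start at hour 1 and finishes at hour 5.
Tent raising waits on venue unlock (finishes hour 5, plus 2-hour gap → hour 7), so it starts at hour 7 and finishes at 7 + 9 = hour 16.
Table placement needs all of tent raising (finishes hour 16, plus 3-hour gap → hour 19); venue unlock (finishes hour 5). That puts its earliest start at hour 19; it finishes at 19 + 7 = hour 26.
Linen setting waits on table placement (finishes hour 26, plus 3-hour gap → hour 29); tent raising (finishes hour 16); venue unlock (finishes hour 5). The latest of these is hour 29, which is the earliest linen setting can start.

29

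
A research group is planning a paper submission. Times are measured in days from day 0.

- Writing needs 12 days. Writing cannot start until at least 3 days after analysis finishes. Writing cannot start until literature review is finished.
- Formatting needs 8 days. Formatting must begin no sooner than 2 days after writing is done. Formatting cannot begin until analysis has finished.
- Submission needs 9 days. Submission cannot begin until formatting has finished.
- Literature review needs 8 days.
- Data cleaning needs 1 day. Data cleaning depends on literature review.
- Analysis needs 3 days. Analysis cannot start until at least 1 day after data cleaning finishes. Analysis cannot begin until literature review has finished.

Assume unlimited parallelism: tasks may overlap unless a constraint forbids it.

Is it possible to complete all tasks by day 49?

Yes

Nothing blocks literature review, so it runs from day 0 to day 8.
Data cleaning waits on literature review (finishes day 8), so it starts at day 8 and finishes at 8 + 1 = day 9.
Analysis needs all of data cleaning (finishes day 9, plus 1-day gap → day 10); literature review (finishes day 8). That puts its earliest start at day 10; it finishes at 10 + 3 = day 13.
Writing cannot start until analysis (finishes day 13, plus 3-day gap → day 16); literature review (finishes day 8). The controlling bound is day 16, so writing finishes at 16 + 12 = day 28.
Formatting needs all of writing (finishes day 28, plus 2-day gap → day 30); analysis (finishes day 13). That puts its earliest start at day 30; it finishes at 30 + 8 = day 38.
After formatting (finishes day 38), submission can start at day 38 and finishes at day 47.
Every task is finished by day 47, which is no later than the deadline of 49, so the schedule is feasible.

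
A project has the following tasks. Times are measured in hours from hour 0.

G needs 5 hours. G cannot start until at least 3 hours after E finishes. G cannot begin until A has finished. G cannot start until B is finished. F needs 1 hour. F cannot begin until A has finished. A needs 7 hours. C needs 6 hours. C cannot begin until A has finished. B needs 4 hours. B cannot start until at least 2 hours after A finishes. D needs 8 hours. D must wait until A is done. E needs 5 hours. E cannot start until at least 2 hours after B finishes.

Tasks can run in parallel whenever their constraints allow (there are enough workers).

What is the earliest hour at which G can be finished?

28

A can start immediately at hour 0; it finishes at hour 7.
B cannot begin until A (finishes hour 7, plus 2-hour gap → hour 9). It runs from hour 9 to 9 + 4 = hour 13.
E cannot begin until B (finishes hour 13, plus 2-hour gap → hour 15). It runs from hour 15 to 15 + 5 = hour 20.
For G: E (finishes hour 20, plus 3-hour gap → hour 23); A (finishes hour 7); B (finishes hour 13). Taking the maximum gives a start of hour 23, and it finishes at 23 + 5 = hour 28.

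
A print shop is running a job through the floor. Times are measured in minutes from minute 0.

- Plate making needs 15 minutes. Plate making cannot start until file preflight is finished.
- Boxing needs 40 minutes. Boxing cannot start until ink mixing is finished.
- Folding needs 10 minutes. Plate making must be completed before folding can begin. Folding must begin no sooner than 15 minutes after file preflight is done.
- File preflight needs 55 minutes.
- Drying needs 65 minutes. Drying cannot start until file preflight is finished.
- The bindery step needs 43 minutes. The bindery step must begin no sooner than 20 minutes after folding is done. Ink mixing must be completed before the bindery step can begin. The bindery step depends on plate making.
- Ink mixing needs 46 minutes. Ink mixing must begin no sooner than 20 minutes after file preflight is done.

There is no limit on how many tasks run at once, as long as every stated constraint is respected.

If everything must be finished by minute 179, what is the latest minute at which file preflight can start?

To finish by minute 179, the bindery step (duration 43) must start no later than minute 136.
Folding feeds into the bindery step (must start by minute 136, minus 20-minute gap → minute 116); so folding must finish by minute 116 and therefore start by minute 106.
For plate making: folding (must start by minute 106); the bindery step (must start by minute 136). The most restrictive is minute 106; with a 15-minute duration, plate making must start by minute 91.
Boxing has no dependents, so it just needs to finish by minute 179. Starting by 179 − 40 = minute 139 achieves that.
Ink mixing has several dependents: the bindery step (must start by minute 136); boxing (must start by minute 139). The earliest of those limits is minute 136, so ink mixing must start by 136 − 46 = minute 90.
Drying must finish by minute 179; it takes 65 minutes, so it must start by 179 − 65 = minute 114.
For file preflight: plate making (must start by minute 91); ink mixing (must start by minute 90, minus 20-minute gap → minute 70); drying (must start by minute 114); folding (must start by minute 106, minus 15-minute gap → minute 91). The most restrictive is minute 70; with a 55-minute duration, file preflight must start by minute 15.

15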